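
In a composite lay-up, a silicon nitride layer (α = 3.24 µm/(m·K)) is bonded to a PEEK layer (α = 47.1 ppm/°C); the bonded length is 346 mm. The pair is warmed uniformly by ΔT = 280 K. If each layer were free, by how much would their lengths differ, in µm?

4250 µm

Δα = |3.24 − 47.1|×10⁻⁶/K = 43.9×10⁻⁶/K.
ΔL_mismatch = Δα·L·ΔT = 43.9×10⁻⁶ × 346.0 mm × 280.0 K = 4250 µm.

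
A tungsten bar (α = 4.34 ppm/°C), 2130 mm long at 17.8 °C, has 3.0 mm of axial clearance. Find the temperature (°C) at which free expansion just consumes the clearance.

α·L₀·ΔT = 3.0 mm ⇒ ΔT = 3.0 / (4.34×10⁻⁶ × 2130.0) = 324.5 K.
T = 17.8 + 324.5 = 342.3 °C.

342 °C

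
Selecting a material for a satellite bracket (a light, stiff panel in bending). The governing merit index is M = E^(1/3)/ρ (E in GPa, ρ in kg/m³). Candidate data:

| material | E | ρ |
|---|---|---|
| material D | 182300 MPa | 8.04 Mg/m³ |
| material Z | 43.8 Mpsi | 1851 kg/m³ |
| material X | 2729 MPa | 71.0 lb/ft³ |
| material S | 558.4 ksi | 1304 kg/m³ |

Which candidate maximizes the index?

material Z

In SI units:
  material D: E = 182.3 GPa, ρ = 8040 kg/m³
  material Z: E = 302.0 GPa, ρ = 1851 kg/m³
  material X: E = 2.729 GPa, ρ = 1137 kg/m³
  material S: E = 3.850 GPa, ρ = 1304 kg/m³
  material Z: M = 3.62×10⁻³
  material X: M = 1.23×10⁻³
  material S: M = 1.20×10⁻³
  material D: M = 0.705×10⁻³
The maximum is for material Z.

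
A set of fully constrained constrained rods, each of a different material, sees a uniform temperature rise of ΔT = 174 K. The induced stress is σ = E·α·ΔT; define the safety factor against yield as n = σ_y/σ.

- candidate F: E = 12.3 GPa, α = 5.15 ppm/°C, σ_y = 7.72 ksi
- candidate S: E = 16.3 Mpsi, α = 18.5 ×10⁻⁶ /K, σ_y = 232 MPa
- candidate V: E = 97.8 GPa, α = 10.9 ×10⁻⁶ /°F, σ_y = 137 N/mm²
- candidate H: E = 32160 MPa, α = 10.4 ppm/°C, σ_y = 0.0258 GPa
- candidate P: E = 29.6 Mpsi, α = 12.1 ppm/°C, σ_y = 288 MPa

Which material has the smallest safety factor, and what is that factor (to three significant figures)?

In consistent units (E in GPa, α in ×10⁻⁶/K, σ_y in MPa):
  candidate F: E = 12.30, α = 5.15, σ_y = 53.23 → σ = 11.0 MPa, n = 4.83
  candidate S: E = 112.4, α = 18.5, σ_y = 232.0 → σ = 362 MPa, n = 0.641
  candidate V: E = 97.80, α = 19.6, σ_y = 137.0 → σ = 334 MPa, n = 0.410
  candidate H: E = 32.16, α = 10.4, σ_y = 25.80 → σ = 58.2 MPa, n = 0.443
  candidate P: E = 204.1, α = 12.1, σ_y = 288.0 → σ = 430 MPa, n = 0.670
Candidate V has the lowest safety factor, n = 0.410.

candidate V, n = 0.410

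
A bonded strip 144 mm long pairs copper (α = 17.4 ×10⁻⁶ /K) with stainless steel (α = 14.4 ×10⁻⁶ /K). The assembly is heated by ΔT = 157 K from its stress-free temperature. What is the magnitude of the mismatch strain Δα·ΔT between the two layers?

Δα = |17.4 − 14.4|×10⁻⁶/K = 3.00×10⁻⁶/K.
Mismatch strain = Δα·ΔT = 3.00×10⁻⁶ × 157.0 = 4.71×10⁻⁴.

4.71×10⁻⁴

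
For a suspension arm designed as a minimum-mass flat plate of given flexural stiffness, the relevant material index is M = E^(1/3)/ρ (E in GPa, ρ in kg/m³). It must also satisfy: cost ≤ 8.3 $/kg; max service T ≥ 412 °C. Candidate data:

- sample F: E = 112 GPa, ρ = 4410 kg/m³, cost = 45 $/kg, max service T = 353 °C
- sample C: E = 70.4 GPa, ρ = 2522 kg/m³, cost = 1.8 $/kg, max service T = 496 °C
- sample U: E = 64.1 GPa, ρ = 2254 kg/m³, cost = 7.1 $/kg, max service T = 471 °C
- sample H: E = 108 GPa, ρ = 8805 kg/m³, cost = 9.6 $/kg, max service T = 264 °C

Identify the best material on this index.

sample U

Screen on constraints: cost ≤ 8.3 $/kg; max service T ≥ 412 °C. Survivors: sample C, sample U.
Evaluate M for each candidate:
  sample U: M = 1.78×10⁻³
  sample C: M = 1.64×10⁻³
Highest index: sample U.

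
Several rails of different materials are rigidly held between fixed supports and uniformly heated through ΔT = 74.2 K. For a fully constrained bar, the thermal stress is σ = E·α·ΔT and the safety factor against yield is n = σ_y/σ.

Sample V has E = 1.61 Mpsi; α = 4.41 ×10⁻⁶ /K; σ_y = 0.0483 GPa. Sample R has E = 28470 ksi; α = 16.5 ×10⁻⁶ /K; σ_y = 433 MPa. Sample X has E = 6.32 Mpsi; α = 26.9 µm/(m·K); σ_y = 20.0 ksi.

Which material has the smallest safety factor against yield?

Converting E to GPa, α to ×10⁻⁶/K, σ_y to MPa, then σ and n for each:
  sample V: E = 11.10, α = 4.41, σ_y = 48.30 → σ = 3.63 MPa, n = 13.3
  sample R: E = 196.3, α = 16.5, σ_y = 433.0 → σ = 240 MPa, n = 1.80
  sample X: E = 43.57, α = 26.9, σ_y = 137.9 → σ = 87.0 MPa, n = 1.59
Sample X has the lowest safety factor, n = 1.59.

sample X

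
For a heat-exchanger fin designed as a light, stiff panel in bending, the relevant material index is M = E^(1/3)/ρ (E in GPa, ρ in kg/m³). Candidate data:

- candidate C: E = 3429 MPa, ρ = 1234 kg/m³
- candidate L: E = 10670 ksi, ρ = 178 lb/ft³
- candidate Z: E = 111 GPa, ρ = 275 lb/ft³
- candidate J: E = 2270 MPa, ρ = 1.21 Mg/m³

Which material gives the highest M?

After converting to SI:
  candidate C: E = 3.429 GPa, ρ = 1234 kg/m³
  candidate L: E = 73.57 GPa, ρ = 2851 kg/m³
  candidate Z: E = 111.0 GPa, ρ = 4405 kg/m³
  candidate J: E = 2.270 GPa, ρ = 1210 kg/m³
  candidate L: M = 1.47×10⁻³
  candidate C: M = 1.22×10⁻³
  candidate Z: M = 1.09×10⁻³
  candidate J: M = 1.09×10⁻³
Candidate L ranks first.

candidate L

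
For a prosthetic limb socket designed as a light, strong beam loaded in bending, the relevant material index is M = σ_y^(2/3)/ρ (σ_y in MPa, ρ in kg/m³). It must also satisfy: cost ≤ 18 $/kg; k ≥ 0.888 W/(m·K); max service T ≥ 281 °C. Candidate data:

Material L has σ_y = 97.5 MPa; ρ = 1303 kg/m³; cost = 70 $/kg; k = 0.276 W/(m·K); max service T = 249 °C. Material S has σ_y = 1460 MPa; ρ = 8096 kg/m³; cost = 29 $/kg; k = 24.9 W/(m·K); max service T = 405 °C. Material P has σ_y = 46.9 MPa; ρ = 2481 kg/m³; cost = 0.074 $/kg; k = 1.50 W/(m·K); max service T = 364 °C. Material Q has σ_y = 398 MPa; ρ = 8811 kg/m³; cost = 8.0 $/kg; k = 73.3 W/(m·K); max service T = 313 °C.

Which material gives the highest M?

Screen on constraints: cost ≤ 18 $/kg; k ≥ 0.888 W/(m·K); max service T ≥ 281 °C. Survivors: material P, material Q.
Evaluate M for each candidate:
  material Q: M = 6.14×10⁻³
  material P: M = 5.24×10⁻³
Material Q has the largest M.

material Q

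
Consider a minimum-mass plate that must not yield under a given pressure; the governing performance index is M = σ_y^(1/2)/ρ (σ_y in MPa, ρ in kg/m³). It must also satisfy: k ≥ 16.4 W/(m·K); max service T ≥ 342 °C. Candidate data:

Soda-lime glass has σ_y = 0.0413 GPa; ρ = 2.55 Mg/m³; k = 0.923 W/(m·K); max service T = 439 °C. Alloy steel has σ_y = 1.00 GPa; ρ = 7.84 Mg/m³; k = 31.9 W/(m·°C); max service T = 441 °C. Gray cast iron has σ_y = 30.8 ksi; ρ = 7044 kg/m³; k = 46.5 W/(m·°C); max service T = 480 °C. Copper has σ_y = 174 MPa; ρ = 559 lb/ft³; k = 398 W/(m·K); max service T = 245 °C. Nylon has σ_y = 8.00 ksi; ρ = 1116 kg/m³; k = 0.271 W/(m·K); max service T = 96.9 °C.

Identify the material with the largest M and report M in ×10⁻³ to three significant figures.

Screen on constraints: k ≥ 16.4 W/(m·K); max service T ≥ 342 °C. Survivors: alloy steel, gray cast iron.
After converting to SI:
  alloy steel: σ_y = 1000 MPa, ρ = 7840 kg/m³
  gray cast iron: σ_y = 212.4 MPa, ρ = 7044 kg/m³
  alloy steel: M = 4.03×10⁻³
  gray cast iron: M = 2.07×10⁻³
Alloy steel has the largest M.

alloy steel, M = 4.03×10⁻³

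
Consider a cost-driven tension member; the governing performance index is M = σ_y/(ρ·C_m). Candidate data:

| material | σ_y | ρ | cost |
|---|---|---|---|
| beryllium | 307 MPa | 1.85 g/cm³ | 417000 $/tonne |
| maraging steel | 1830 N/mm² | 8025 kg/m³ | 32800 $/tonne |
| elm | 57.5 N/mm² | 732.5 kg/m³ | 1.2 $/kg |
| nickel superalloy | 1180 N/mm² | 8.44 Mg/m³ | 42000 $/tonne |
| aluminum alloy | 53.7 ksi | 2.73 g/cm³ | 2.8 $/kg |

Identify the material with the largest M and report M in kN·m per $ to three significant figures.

elm, M = 65.4 kN·m per $

After converting to SI:
  beryllium: σ_y = 307.0 MPa, ρ = 1850 kg/m³, cost = 417.0 $/kg
  maraging steel: σ_y = 1830 MPa, ρ = 8025 kg/m³, cost = 32.80 $/kg
  elm: σ_y = 57.50 MPa, ρ = 732.5 kg/m³, cost = 1.200 $/kg
  nickel superalloy: σ_y = 1180 MPa, ρ = 8440 kg/m³, cost = 42.00 $/kg
  aluminum alloy: σ_y = 370.2 MPa, ρ = 2730 kg/m³, cost = 2.800 $/kg
  elm: M = 65.4 kN·m per $
  aluminum alloy: M = 48.4 kN·m per $
  maraging steel: M = 6.95 kN·m per $
  nickel superalloy: M = 3.33 kN·m per $
  beryllium: M = 0.398 kN·m per $
Highest index: elm.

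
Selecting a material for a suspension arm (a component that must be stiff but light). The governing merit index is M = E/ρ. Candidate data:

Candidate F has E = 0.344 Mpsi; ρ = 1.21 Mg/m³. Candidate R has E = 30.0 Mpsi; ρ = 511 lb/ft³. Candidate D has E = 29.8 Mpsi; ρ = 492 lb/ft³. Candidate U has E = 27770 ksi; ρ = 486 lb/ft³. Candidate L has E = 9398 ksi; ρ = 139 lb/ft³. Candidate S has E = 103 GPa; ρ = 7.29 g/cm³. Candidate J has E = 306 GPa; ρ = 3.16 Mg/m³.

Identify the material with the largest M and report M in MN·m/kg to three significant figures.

candidate J, M = 96.8 MN·m/kg

Putting every candidate on a common basis:
  candidate F: E = 2.372 GPa, ρ = 1210 kg/m³
  candidate R: E = 206.8 GPa, ρ = 8185 kg/m³
  candidate D: E = 205.5 GPa, ρ = 7881 kg/m³
  candidate U: E = 191.5 GPa, ρ = 7785 kg/m³
  candidate L: E = 64.80 GPa, ρ = 2227 kg/m³
  candidate S: E = 103.0 GPa, ρ = 7290 kg/m³
  candidate J: E = 306.0 GPa, ρ = 3160 kg/m³
  candidate J: M = 96.8 MN·m/kg
  candidate L: M = 29.1 MN·m/kg
  candidate D: M = 26.1 MN·m/kg
  candidate R: M = 25.3 MN·m/kg
  candidate U: M = 24.6 MN·m/kg
  candidate S: M = 14.1 MN·m/kg
  candidate F: M = 1.96 MN·m/kg
Candidate J ranks first.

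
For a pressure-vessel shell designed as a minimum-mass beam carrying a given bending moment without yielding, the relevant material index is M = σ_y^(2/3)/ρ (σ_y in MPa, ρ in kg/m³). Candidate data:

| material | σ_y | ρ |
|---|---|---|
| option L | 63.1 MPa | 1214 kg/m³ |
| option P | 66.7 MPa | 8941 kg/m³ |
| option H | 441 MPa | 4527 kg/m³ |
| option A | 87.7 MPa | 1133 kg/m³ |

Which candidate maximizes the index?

option A

Per-candidate index values:
  option A: M = 17.4×10⁻³
  option L: M = 13.1×10⁻³
  option H: M = 12.8×10⁻³
  option P: M = 1.84×10⁻³
Highest index: option A.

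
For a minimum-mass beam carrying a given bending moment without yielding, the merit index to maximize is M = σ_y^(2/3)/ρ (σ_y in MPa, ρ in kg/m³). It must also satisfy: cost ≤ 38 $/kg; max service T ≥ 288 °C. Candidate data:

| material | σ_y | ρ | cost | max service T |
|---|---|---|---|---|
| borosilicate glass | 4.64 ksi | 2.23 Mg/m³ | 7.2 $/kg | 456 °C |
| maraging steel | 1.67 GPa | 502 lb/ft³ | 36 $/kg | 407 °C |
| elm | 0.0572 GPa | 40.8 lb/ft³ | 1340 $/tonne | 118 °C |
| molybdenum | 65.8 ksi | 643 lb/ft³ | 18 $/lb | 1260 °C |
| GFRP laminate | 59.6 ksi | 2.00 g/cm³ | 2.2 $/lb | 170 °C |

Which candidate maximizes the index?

maraging steel

Screen on constraints: cost ≤ 38 $/kg; max service T ≥ 288 °C. Survivors: borosilicate glass, maraging steel.
In SI units:
  borosilicate glass: σ_y = 31.99 MPa, ρ = 2230 kg/m³
  maraging steel: σ_y = 1670 MPa, ρ = 8041 kg/m³
  maraging steel: M = 17.5×10⁻³
  borosilicate glass: M = 4.52×10⁻³
Maraging steel ranks first.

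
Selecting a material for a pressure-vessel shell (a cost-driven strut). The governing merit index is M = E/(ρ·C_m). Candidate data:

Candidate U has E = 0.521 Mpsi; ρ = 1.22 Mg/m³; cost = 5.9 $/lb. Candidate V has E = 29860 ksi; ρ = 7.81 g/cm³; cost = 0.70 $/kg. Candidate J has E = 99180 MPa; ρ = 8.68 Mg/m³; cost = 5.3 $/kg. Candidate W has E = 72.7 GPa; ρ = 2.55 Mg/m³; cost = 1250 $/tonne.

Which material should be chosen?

candidate V

Putting every candidate on a common basis:
  candidate U: E = 3.592 GPa, ρ = 1220 kg/m³, cost = 13.01 $/kg
  candidate V: E = 205.9 GPa, ρ = 7810 kg/m³, cost = 0.7000 $/kg
  candidate J: E = 99.18 GPa, ρ = 8680 kg/m³, cost = 5.300 $/kg
  candidate W: E = 72.70 GPa, ρ = 2550 kg/m³, cost = 1.250 $/kg
  candidate V: M = 37.7 MN·m per $
  candidate W: M = 22.8 MN·m per $
  candidate J: M = 2.16 MN·m per $
  candidate U: M = 0.226 MN·m per $
Candidate V has the largest M.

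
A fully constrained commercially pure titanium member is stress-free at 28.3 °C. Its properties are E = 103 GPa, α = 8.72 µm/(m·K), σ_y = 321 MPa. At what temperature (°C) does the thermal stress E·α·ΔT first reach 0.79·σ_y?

E·α·ΔT = 253.6 MPa ⇒ ΔT = 253.6 / (103.0×10³ × 8.72×10⁻⁶) = 282.3 K.
T = 28.3 + 282.3 = 310.6 °C.

311 °C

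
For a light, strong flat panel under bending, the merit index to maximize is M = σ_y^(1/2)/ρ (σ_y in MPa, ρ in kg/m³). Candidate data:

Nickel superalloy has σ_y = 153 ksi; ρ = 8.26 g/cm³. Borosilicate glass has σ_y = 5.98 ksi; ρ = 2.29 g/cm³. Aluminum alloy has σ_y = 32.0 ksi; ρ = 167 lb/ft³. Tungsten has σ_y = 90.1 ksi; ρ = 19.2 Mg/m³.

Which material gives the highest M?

aluminum alloy

Putting every candidate on a common basis:
  nickel superalloy: σ_y = 1055 MPa, ρ = 8260 kg/m³
  borosilicate glass: σ_y = 41.23 MPa, ρ = 2290 kg/m³
  aluminum alloy: σ_y = 220.6 MPa, ρ = 2675 kg/m³
  tungsten: σ_y = 621.2 MPa, ρ = 19200 kg/m³
  aluminum alloy: M = 5.55×10⁻³
  nickel superalloy: M = 3.93×10⁻³
  borosilicate glass: M = 2.80×10⁻³
  tungsten: M = 1.30×10⁻³
Highest index: aluminum alloy.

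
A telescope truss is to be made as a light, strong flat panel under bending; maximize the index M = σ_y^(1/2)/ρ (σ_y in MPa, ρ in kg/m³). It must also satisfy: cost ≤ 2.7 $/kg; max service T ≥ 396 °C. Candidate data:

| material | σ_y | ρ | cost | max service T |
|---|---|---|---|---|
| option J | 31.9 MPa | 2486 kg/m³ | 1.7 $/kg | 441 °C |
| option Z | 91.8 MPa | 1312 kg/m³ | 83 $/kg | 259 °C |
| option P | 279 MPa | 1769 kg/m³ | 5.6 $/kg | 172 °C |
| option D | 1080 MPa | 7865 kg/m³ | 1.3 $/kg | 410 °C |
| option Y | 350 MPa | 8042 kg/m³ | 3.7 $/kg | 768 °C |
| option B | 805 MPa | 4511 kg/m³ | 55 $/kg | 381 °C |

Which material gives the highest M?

Screen on constraints: cost ≤ 2.7 $/kg; max service T ≥ 396 °C. Survivors: option J, option D.
Evaluate M for each candidate:
  option D: M = 4.18×10⁻³
  option J: M = 2.27×10⁻³
The maximum is for option D.

option D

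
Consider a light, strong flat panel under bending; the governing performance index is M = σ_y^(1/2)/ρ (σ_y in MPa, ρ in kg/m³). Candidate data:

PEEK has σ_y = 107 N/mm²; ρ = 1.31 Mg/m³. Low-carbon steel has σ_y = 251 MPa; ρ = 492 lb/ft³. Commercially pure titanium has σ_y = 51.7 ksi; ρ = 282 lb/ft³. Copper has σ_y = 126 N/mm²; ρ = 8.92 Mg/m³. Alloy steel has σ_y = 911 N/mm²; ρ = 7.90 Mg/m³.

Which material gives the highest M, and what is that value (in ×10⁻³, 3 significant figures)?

After converting to SI:
  PEEK: σ_y = 107.0 MPa, ρ = 1310 kg/m³
  low-carbon steel: σ_y = 251.0 MPa, ρ = 7881 kg/m³
  commercially pure titanium: σ_y = 356.5 MPa, ρ = 4517 kg/m³
  copper: σ_y = 126.0 MPa, ρ = 8920 kg/m³
  alloy steel: σ_y = 911.0 MPa, ρ = 7900 kg/m³
  PEEK: M = 7.90×10⁻³
  commercially pure titanium: M = 4.18×10⁻³
  alloy steel: M = 3.82×10⁻³
  low-carbon steel: M = 2.01×10⁻³
  copper: M = 1.26×10⁻³
PEEK ranks first.

PEEK, M = 7.90×10⁻³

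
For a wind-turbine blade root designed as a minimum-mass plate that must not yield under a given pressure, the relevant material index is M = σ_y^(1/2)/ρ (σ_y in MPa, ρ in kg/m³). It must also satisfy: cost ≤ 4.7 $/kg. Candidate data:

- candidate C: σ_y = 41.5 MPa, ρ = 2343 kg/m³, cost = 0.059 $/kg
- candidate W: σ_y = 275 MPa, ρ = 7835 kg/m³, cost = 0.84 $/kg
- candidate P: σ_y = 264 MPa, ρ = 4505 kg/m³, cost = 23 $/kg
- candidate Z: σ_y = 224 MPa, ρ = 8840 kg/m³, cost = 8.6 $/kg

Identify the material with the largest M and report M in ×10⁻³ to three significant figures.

Screen on constraints: cost ≤ 4.7 $/kg. Survivors: candidate C, candidate W.
Per-candidate index values:
  candidate C: M = 2.75×10⁻³
  candidate W: M = 2.12×10⁻³
Highest index: candidate C.

candidate C, M = 2.75×10⁻³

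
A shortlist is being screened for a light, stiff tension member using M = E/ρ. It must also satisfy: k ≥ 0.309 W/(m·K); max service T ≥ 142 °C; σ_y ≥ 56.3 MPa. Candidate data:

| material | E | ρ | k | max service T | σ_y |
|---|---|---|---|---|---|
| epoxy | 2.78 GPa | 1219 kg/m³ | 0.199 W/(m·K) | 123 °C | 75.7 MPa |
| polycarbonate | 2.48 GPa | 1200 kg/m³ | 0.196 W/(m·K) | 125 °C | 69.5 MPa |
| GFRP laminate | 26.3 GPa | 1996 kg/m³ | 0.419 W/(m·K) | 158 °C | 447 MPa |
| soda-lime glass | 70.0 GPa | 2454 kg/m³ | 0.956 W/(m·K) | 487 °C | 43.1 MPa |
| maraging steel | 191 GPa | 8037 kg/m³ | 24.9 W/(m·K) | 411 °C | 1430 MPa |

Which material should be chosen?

maraging steel

Screen on constraints: k ≥ 0.309 W/(m·K); max service T ≥ 142 °C; σ_y ≥ 56.3 MPa. Survivors: GFRP laminate, maraging steel.
Computing M directly (units already consistent):
  maraging steel: M = 23.8 MN·m/kg
  GFRP laminate: M = 13.2 MN·m/kg
Maraging steel has the largest M.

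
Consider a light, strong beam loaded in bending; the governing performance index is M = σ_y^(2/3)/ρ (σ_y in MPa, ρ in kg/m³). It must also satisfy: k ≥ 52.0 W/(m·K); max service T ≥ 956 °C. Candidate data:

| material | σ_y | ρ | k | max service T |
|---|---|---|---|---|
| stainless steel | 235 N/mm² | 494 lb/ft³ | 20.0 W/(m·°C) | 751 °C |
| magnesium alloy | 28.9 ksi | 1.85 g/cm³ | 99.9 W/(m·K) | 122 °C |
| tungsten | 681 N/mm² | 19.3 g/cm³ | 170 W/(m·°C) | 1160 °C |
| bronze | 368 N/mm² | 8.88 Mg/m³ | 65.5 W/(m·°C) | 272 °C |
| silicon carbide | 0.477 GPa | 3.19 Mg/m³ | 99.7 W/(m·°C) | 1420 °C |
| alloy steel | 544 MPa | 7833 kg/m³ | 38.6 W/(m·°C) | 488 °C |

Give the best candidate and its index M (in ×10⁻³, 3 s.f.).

silicon carbide, M = 19.1×10⁻³

Screen on constraints: k ≥ 52.0 W/(m·K); max service T ≥ 956 °C. Survivors: tungsten, silicon carbide.
Normalizing units and computing the index:
  tungsten: σ_y = 681.0 MPa, ρ = 19300 kg/m³
  silicon carbide: σ_y = 477.0 MPa, ρ = 3190 kg/m³
  silicon carbide: M = 19.1×10⁻³
  tungsten: M = 4.01×10⁻³
The maximum is for silicon carbide.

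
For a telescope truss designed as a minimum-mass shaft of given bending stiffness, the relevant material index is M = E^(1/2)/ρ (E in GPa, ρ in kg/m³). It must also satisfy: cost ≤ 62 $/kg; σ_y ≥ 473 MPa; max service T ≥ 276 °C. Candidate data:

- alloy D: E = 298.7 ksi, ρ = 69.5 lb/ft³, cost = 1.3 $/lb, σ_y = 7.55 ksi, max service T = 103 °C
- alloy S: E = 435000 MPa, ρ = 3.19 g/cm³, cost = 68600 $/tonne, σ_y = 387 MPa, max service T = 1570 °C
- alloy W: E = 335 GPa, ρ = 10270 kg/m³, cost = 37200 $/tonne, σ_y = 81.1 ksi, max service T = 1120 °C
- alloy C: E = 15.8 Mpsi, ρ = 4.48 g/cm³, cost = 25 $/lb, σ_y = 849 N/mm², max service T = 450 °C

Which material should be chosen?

alloy C

Screen on constraints: cost ≤ 62 $/kg; σ_y ≥ 473 MPa; max service T ≥ 276 °C. Survivors: alloy W, alloy C.
In SI units:
  alloy W: E = 335.0 GPa, ρ = 10270 kg/m³
  alloy C: E = 108.9 GPa, ρ = 4480 kg/m³
  alloy C: M = 2.33×10⁻³
  alloy W: M = 1.78×10⁻³
Alloy C ranks first.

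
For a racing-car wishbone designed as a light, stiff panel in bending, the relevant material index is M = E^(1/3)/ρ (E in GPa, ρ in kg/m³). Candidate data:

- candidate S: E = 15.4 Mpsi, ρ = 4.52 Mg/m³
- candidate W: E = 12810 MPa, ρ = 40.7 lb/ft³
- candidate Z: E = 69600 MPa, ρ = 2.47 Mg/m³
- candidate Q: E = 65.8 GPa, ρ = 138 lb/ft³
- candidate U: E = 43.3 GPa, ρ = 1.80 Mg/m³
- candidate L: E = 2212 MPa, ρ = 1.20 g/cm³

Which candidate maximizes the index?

candidate W

After converting to SI:
  candidate S: E = 106.2 GPa, ρ = 4520 kg/m³
  candidate W: E = 12.81 GPa, ρ = 652.0 kg/m³
  candidate Z: E = 69.60 GPa, ρ = 2470 kg/m³
  candidate Q: E = 65.80 GPa, ρ = 2211 kg/m³
  candidate U: E = 43.30 GPa, ρ = 1800 kg/m³
  candidate L: E = 2.212 GPa, ρ = 1200 kg/m³
  candidate W: M = 3.59×10⁻³
  candidate U: M = 1.95×10⁻³
  candidate Q: M = 1.83×10⁻³
  candidate Z: M = 1.67×10⁻³
  candidate L: M = 1.09×10⁻³
  candidate S: M = 1.05×10⁻³
Candidate W has the largest M.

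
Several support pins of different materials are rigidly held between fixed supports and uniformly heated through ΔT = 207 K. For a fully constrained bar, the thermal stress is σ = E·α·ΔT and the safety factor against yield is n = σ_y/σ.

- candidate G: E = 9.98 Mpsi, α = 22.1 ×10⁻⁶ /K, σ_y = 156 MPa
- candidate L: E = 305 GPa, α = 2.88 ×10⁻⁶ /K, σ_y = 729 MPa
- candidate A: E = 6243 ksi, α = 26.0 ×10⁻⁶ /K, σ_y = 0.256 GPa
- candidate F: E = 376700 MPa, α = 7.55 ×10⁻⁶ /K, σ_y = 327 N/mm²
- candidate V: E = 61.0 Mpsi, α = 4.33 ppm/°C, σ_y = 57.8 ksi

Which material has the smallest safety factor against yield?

candidate G

Per material, after unit conversion:
  candidate G: E = 68.81, α = 22.1, σ_y = 156.0 → σ = 315 MPa, n = 0.496
  candidate L: E = 305.0, α = 2.88, σ_y = 729.0 → σ = 182 MPa, n = 4.01
  candidate A: E = 43.04, α = 26.0, σ_y = 256.0 → σ = 232 MPa, n = 1.11
  candidate F: E = 376.7, α = 7.55, σ_y = 327.0 → σ = 589 MPa, n = 0.555
  candidate V: E = 420.6, α = 4.33, σ_y = 398.5 → σ = 377 MPa, n = 1.06
Candidate G has the lowest safety factor, n = 0.496.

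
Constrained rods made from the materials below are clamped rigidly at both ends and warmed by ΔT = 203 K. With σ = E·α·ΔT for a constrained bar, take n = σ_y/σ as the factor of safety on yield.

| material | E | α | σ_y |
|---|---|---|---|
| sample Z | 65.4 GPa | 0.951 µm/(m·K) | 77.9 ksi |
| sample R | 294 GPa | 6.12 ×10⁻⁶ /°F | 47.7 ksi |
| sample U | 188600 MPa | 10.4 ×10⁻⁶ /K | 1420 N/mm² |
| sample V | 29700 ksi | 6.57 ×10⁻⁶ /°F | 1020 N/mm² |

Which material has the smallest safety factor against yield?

In consistent units (E in GPa, α in ×10⁻⁶/K, σ_y in MPa):
  sample Z: E = 65.40, α = 0.951, σ_y = 537.1 → σ = 12.6 MPa, n = 42.5
  sample R: E = 294.0, α = 11.0, σ_y = 328.9 → σ = 657 MPa, n = 0.500
  sample U: E = 188.6, α = 10.4, σ_y = 1420 → σ = 398 MPa, n = 3.57
  sample V: E = 204.8, α = 11.8, σ_y = 1020 → σ = 492 MPa, n = 2.07
The minimum is sample R at n = 0.500.

sample R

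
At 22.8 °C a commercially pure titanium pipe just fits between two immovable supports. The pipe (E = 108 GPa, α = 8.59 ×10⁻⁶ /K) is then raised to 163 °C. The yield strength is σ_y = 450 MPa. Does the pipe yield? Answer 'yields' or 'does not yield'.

ΔT = 140.2 K. Constrained thermal stress σ = E·α·ΔT = 108.0×10³ MPa × 8.59×10⁻⁶ × 140.2 = 130 MPa (compressive).
Compare to σ_y = 450 MPa: σ < σ_y, so it does not yield.

does not yield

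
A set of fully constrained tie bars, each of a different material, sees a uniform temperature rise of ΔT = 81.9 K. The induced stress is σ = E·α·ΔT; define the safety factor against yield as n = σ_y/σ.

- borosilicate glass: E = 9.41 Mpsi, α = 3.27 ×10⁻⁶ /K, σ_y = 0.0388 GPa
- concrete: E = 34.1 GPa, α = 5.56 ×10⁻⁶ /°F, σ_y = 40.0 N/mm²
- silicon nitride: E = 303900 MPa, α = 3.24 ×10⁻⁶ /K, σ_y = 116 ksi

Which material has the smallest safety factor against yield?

With everything in SI (GPa, ×10⁻⁶/K, MPa):
  borosilicate glass: E = 64.88, α = 3.27, σ_y = 38.80 → σ = 17.4 MPa, n = 2.23
  concrete: E = 34.10, α = 10.0, σ_y = 40.00 → σ = 28.0 MPa, n = 1.43
  silicon nitride: E = 303.9, α = 3.24, σ_y = 799.8 → σ = 80.6 MPa, n = 9.92
The minimum is concrete at n = 1.43.

concrete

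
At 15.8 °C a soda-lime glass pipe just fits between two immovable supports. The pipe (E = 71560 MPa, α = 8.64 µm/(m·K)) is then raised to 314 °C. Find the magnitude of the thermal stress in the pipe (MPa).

E = 71560 MPa = 71.56 GPa.
ΔT = 298.2 K. Constrained thermal stress σ = E·α·ΔT = 71.56×10³ MPa × 8.64×10⁻⁶ × 298.2 = 184 MPa (compressive).

184 MPa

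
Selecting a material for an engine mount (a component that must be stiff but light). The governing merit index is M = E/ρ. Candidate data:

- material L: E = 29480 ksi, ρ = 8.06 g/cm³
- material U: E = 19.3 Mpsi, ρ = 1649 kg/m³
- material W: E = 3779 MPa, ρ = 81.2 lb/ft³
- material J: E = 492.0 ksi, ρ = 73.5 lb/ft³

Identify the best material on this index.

Putting every candidate on a common basis:
  material L: E = 203.3 GPa, ρ = 8060 kg/m³
  material U: E = 133.1 GPa, ρ = 1649 kg/m³
  material W: E = 3.779 GPa, ρ = 1301 kg/m³
  material J: E = 3.392 GPa, ρ = 1177 kg/m³
  material U: M = 80.7 MN·m/kg
  material L: M = 25.2 MN·m/kg
  material W: M = 2.91 MN·m/kg
  material J: M = 2.88 MN·m/kg
The maximum is for material U.

material U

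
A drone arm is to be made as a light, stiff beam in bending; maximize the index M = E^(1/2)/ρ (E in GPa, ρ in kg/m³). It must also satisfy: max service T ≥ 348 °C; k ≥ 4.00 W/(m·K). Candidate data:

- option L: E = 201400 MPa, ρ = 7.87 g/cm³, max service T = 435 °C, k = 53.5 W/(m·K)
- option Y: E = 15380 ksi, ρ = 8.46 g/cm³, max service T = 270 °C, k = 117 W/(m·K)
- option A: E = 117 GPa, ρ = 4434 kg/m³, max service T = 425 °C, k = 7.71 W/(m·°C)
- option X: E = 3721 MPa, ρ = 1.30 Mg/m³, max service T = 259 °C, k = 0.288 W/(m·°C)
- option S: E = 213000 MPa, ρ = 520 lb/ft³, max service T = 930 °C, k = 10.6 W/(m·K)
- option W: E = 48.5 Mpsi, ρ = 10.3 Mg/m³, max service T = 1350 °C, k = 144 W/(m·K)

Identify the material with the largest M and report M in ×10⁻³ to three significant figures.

option A, M = 2.44×10⁻³

Screen on constraints: max service T ≥ 348 °C; k ≥ 4.00 W/(m·K). Survivors: option L, option A, option S, option W.
After converting to SI:
  option L: E = 201.4 GPa, ρ = 7870 kg/m³
  option A: E = 117.0 GPa, ρ = 4434 kg/m³
  option S: E = 213.0 GPa, ρ = 8330 kg/m³
  option W: E = 334.4 GPa, ρ = 10300 kg/m³
  option A: M = 2.44×10⁻³
  option L: M = 1.80×10⁻³
  option W: M = 1.78×10⁻³
  option S: M = 1.75×10⁻³
Highest index: option A.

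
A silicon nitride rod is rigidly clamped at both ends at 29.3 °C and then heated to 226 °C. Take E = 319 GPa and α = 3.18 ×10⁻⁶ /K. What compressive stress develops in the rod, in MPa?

200 MPa

ΔT = 196.7 K. Constrained thermal stress σ = E·α·ΔT = 319.0×10³ MPa × 3.18×10⁻⁶ × 196.7 = 200 MPa (compressive).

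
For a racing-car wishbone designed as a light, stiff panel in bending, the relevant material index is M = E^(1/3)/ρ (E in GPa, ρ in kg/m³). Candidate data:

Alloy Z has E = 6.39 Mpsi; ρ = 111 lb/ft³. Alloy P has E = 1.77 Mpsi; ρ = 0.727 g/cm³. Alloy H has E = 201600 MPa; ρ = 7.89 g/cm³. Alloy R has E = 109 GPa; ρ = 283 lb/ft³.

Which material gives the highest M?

alloy P

Putting every candidate on a common basis:
  alloy Z: E = 44.06 GPa, ρ = 1778 kg/m³
  alloy P: E = 12.20 GPa, ρ = 727.0 kg/m³
  alloy H: E = 201.6 GPa, ρ = 7890 kg/m³
  alloy R: E = 109.0 GPa, ρ = 4533 kg/m³
  alloy P: M = 3.17×10⁻³
  alloy Z: M = 1.99×10⁻³
  alloy R: M = 1.05×10⁻³
  alloy H: M = 0.743×10⁻³
Highest index: alloy P.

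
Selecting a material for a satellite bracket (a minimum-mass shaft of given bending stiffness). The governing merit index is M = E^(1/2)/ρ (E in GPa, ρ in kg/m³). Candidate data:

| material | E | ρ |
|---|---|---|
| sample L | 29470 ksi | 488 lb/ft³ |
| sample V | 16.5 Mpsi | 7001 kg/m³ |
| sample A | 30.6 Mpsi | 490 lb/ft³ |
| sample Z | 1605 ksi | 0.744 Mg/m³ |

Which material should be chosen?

In SI units:
  sample L: E = 203.2 GPa, ρ = 7817 kg/m³
  sample V: E = 113.8 GPa, ρ = 7001 kg/m³
  sample A: E = 211.0 GPa, ρ = 7849 kg/m³
  sample Z: E = 11.07 GPa, ρ = 744.0 kg/m³
  sample Z: M = 4.47×10⁻³
  sample A: M = 1.85×10⁻³
  sample L: M = 1.82×10⁻³
  sample V: M = 1.52×10⁻³
Sample Z has the largest M.

sample Z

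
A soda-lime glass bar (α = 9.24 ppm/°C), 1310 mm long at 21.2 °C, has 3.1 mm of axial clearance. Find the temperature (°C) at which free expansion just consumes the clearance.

277 °C

α·L₀·ΔT = 3.1 mm ⇒ ΔT = 3.1 / (9.24×10⁻⁶ × 1310.0) = 256.1 K.
T = 21.2 + 256.1 = 277.3 °C.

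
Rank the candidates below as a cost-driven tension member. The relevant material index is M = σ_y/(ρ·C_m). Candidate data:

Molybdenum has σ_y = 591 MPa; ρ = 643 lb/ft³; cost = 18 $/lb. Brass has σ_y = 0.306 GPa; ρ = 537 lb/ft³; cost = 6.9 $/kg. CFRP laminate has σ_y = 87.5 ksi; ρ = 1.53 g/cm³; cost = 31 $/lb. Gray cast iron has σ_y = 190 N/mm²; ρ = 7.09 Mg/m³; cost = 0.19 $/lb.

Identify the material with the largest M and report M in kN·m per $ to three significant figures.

gray cast iron, M = 64.0 kN·m per $

Putting every candidate on a common basis:
  molybdenum: σ_y = 591.0 MPa, ρ = 10300 kg/m³, cost = 39.68 $/kg
  brass: σ_y = 306.0 MPa, ρ = 8602 kg/m³, cost = 6.900 $/kg
  CFRP laminate: σ_y = 603.3 MPa, ρ = 1530 kg/m³, cost = 68.34 $/kg
  gray cast iron: σ_y = 190.0 MPa, ρ = 7090 kg/m³, cost = 0.4189 $/kg
  gray cast iron: M = 64.0 kN·m per $
  CFRP laminate: M = 5.77 kN·m per $
  brass: M = 5.16 kN·m per $
  molybdenum: M = 1.45 kN·m per $
Gray cast iron ranks first.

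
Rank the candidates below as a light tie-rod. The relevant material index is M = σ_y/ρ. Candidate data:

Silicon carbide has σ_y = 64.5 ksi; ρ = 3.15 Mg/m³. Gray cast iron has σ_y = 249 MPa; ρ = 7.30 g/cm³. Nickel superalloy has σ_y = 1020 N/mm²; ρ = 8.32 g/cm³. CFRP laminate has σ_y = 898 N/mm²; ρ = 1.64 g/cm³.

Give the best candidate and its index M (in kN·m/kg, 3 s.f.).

Convert each candidate to consistent units, then evaluate M:
  silicon carbide: σ_y = 444.7 MPa, ρ = 3150 kg/m³
  gray cast iron: σ_y = 249.0 MPa, ρ = 7300 kg/m³
  nickel superalloy: σ_y = 1020 MPa, ρ = 8320 kg/m³
  CFRP laminate: σ_y = 898.0 MPa, ρ = 1640 kg/m³
  CFRP laminate: M = 548 kN·m/kg
  silicon carbide: M = 141 kN·m/kg
  nickel superalloy: M = 123 kN·m/kg
  gray cast iron: M = 34.1 kN·m/kg
CFRP laminate has the largest M.

CFRP laminate, M = 548 kN·m/kg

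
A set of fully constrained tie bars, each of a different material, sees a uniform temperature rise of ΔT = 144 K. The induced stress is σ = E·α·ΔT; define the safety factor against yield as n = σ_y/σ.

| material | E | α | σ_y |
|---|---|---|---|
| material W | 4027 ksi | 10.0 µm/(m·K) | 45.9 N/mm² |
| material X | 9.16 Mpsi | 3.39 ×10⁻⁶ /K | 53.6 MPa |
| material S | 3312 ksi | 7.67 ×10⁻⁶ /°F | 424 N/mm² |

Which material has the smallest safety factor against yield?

material W

Per material, after unit conversion:
  material W: E = 27.77, α = 10.0, σ_y = 45.90 → σ = 40.0 MPa, n = 1.15
  material X: E = 63.16, α = 3.39, σ_y = 53.60 → σ = 30.8 MPa, n = 1.74
  material S: E = 22.84, α = 13.8, σ_y = 424.0 → σ = 45.4 MPa, n = 9.34
The minimum is material W at n = 1.15.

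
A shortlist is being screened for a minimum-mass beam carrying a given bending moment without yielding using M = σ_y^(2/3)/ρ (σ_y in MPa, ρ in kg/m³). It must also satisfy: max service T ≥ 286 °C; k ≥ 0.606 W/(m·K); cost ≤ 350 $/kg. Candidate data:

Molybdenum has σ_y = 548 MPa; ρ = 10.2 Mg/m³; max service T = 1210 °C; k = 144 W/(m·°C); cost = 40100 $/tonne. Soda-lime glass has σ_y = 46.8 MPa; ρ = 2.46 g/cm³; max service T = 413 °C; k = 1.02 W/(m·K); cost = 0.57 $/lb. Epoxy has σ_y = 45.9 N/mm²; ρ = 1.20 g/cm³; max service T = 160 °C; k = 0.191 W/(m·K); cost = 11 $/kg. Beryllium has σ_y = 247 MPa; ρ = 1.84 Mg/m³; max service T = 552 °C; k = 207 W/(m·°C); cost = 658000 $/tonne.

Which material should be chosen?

molybdenum

Screen on constraints: max service T ≥ 286 °C; k ≥ 0.606 W/(m·K); cost ≤ 350 $/kg. Survivors: molybdenum, soda-lime glass.
In SI units:
  molybdenum: σ_y = 548.0 MPa, ρ = 10200 kg/m³
  soda-lime glass: σ_y = 46.80 MPa, ρ = 2460 kg/m³
  molybdenum: M = 6.57×10⁻³
  soda-lime glass: M = 5.28×10⁻³
Molybdenum ranks first.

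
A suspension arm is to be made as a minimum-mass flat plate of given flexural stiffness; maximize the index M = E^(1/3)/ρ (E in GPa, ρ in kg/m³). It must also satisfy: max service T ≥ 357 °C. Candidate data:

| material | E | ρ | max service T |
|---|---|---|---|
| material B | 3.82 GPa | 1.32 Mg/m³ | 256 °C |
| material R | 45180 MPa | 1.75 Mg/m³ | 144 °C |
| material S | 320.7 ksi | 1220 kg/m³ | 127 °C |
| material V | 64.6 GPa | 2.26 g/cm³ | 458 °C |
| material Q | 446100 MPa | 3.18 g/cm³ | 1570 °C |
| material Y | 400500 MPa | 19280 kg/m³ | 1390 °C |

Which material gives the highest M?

material Q

Screen on constraints: max service T ≥ 357 °C. Survivors: material V, material Q, material Y.
After converting to SI:
  material V: E = 64.60 GPa, ρ = 2260 kg/m³
  material Q: E = 446.1 GPa, ρ = 3180 kg/m³
  material Y: E = 400.5 GPa, ρ = 19280 kg/m³
  material Q: M = 2.40×10⁻³
  material V: M = 1.78×10⁻³
  material Y: M = 0.382×10⁻³
Highest index: material Q.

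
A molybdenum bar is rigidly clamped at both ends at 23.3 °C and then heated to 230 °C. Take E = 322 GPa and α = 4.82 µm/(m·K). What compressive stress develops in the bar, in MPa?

321 MPa

ΔT = 206.7 K. Constrained thermal stress σ = E·α·ΔT = 322.0×10³ MPa × 4.82×10⁻⁶ × 206.7 = 321 MPa (compressive).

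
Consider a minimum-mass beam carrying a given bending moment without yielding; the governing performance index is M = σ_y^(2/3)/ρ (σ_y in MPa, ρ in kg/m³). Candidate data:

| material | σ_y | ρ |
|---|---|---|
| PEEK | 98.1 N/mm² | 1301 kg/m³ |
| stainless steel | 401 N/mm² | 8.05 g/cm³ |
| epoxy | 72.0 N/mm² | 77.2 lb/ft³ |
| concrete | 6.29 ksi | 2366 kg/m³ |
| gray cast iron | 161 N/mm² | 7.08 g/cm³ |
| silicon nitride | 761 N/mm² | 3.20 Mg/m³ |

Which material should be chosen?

silicon nitride

Putting every candidate on a common basis:
  PEEK: σ_y = 98.10 MPa, ρ = 1301 kg/m³
  stainless steel: σ_y = 401.0 MPa, ρ = 8050 kg/m³
  epoxy: σ_y = 72.00 MPa, ρ = 1237 kg/m³
  concrete: σ_y = 43.37 MPa, ρ = 2366 kg/m³
  gray cast iron: σ_y = 161.0 MPa, ρ = 7080 kg/m³
  silicon nitride: σ_y = 761.0 MPa, ρ = 3200 kg/m³
  silicon nitride: M = 26.0×10⁻³
  PEEK: M = 16.3×10⁻³
  epoxy: M = 14.0×10⁻³
  stainless steel: M = 6.76×10⁻³
  concrete: M = 5.22×10⁻³
  gray cast iron: M = 4.18×10⁻³
The maximum is for silicon nitride.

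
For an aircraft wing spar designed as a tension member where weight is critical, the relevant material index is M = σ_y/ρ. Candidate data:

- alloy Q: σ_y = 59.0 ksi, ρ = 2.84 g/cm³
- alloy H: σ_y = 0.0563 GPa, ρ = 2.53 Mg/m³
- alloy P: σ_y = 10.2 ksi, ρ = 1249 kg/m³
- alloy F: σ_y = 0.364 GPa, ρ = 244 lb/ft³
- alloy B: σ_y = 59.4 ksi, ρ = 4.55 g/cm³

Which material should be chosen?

After converting to SI:
  alloy Q: σ_y = 406.8 MPa, ρ = 2840 kg/m³
  alloy H: σ_y = 56.30 MPa, ρ = 2530 kg/m³
  alloy P: σ_y = 70.33 MPa, ρ = 1249 kg/m³
  alloy F: σ_y = 364.0 MPa, ρ = 3909 kg/m³
  alloy B: σ_y = 409.5 MPa, ρ = 4550 kg/m³
  alloy Q: M = 143 kN·m/kg
  alloy F: M = 93.1 kN·m/kg
  alloy B: M = 90.0 kN·m/kg
  alloy P: M = 56.3 kN·m/kg
  alloy H: M = 22.3 kN·m/kg
Alloy Q ranks first.

alloy Q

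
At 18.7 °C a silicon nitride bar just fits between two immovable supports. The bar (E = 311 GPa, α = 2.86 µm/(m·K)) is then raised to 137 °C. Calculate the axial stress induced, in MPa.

ΔT = 118.3 K. Constrained thermal stress σ = E·α·ΔT = 311.0×10³ MPa × 2.86×10⁻⁶ × 118.3 = 105 MPa (compressive).

105 MPa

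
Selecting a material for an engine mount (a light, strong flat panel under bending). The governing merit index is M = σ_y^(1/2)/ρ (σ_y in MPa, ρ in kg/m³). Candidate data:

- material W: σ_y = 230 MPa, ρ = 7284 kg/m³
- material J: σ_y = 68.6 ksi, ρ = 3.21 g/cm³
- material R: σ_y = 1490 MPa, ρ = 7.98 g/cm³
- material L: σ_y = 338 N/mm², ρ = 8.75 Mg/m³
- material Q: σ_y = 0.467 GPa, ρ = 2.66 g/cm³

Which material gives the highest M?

material Q

Putting every candidate on a common basis:
  material W: σ_y = 230.0 MPa, ρ = 7284 kg/m³
  material J: σ_y = 473.0 MPa, ρ = 3210 kg/m³
  material R: σ_y = 1490 MPa, ρ = 7980 kg/m³
  material L: σ_y = 338.0 MPa, ρ = 8750 kg/m³
  material Q: σ_y = 467.0 MPa, ρ = 2660 kg/m³
  material Q: M = 8.12×10⁻³
  material J: M = 6.78×10⁻³
  material R: M = 4.84×10⁻³
  material L: M = 2.10×10⁻³
  material W: M = 2.08×10⁻³
Highest index: material Q.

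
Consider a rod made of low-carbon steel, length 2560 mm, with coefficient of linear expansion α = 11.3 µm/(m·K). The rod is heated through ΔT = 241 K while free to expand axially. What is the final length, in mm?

2567.0 mm

ΔL = α·L₀·ΔT = 11.3×10⁻⁶ × 2560 mm × 241.0 K = 6.97 mm.
L = L₀ + ΔL = 2560 + 6.97 = 2567.0 mm.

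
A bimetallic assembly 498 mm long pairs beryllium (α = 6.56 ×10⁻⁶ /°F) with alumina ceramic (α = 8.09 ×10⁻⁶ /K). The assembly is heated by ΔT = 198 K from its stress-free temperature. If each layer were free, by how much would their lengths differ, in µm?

beryllium: α = 6.56×10⁻⁶/°F × 9/5 = 11.8×10⁻⁶/K.
Δα = |11.8 − 8.09|×10⁻⁶/K = 3.72×10⁻⁶/K.
ΔL_mismatch = Δα·L·ΔT = 3.72×10⁻⁶ × 498.0 mm × 198.0 K = 367 µm.

367 µm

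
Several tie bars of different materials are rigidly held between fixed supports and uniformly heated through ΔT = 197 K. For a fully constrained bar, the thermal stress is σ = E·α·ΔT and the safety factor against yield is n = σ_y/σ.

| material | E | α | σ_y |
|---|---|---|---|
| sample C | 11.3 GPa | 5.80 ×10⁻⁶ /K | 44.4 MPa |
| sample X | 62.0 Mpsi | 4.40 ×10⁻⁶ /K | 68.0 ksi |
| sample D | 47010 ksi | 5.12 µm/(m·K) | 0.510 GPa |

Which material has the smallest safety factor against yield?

sample X

Per material, after unit conversion:
  sample C: E = 11.30, α = 5.80, σ_y = 44.40 → σ = 12.9 MPa, n = 3.44
  sample X: E = 427.5, α = 4.40, σ_y = 468.8 → σ = 371 MPa, n = 1.27
  sample D: E = 324.1, α = 5.12, σ_y = 510.0 → σ = 327 MPa, n = 1.56
Smallest n: sample X with n = 1.27.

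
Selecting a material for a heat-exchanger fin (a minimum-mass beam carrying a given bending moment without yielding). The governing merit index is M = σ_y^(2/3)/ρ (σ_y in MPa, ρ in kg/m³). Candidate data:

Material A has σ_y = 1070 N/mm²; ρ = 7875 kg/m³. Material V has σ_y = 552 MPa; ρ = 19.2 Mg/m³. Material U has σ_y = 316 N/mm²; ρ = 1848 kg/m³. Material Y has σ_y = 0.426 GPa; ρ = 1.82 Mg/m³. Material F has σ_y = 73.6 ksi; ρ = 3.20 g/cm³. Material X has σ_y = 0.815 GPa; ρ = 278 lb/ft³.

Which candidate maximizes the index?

material Y

After converting to SI:
  material A: σ_y = 1070 MPa, ρ = 7875 kg/m³
  material V: σ_y = 552.0 MPa, ρ = 19200 kg/m³
  material U: σ_y = 316.0 MPa, ρ = 1848 kg/m³
  material Y: σ_y = 426.0 MPa, ρ = 1820 kg/m³
  material F: σ_y = 507.5 MPa, ρ = 3200 kg/m³
  material X: σ_y = 815.0 MPa, ρ = 4453 kg/m³
  material Y: M = 31.1×10⁻³
  material U: M = 25.1×10⁻³
  material F: M = 19.9×10⁻³
  material X: M = 19.6×10⁻³
  material A: M = 13.3×10⁻³
  material V: M = 3.50×10⁻³
The maximum is for material Y.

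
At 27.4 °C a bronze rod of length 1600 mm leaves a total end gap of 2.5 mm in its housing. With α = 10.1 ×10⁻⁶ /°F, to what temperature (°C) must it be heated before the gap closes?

α = 10.1×10⁻⁶/°F × 9/5 = 18.2×10⁻⁶/K.
α·L₀·ΔT = 2.5 mm ⇒ ΔT = 2.5 / (18.2×10⁻⁶ × 1600.0) = 85.95 K.
T = 27.4 + 85.95 = 113.3 °C.

113 °C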